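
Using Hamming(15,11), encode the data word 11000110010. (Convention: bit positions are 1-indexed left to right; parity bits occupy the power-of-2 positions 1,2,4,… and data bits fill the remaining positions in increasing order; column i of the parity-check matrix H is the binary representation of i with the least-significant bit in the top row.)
Codeword c = d · G (mod 2), d = 11000110010:
  c[0] = d·G[:,0] = (11000110010)·(11011010101) mod 2 = 1+1+0+0+0+0+1+0+0+0+0 mod 2 = 1
  c[1] = d·G[:,1] = (11000110010)·(10110110011) mod 2 = 1+0+0+0+0+1+1+0+0+1+0 mod 2 = 0
  c[2] = d·G[:,2] = (11000110010)·(10000000000) mod 2 = 1+0+0+0+0+0+0+0+0+0+0 mod 2 = 1
  c[3] = d·G[:,3] = (11000110010)·(01110001111) mod 2 = 0+1+0+0+0+0+0+0+0+1+0 mod 2 = 0
  c[4] = d·G[:,4] = (11000110010)·(01000000000) mod 2 = 0+1+0+0+0+0+0+0+0+0+0 mod 2 = 1
  c[5] = d·G[:,5] = (11000110010)·(00100000000) mod 2 = 0+0+0+0+0+0+0+0+0+0+0 mod 2 = 0
  c[6] = d·G[:,6] = (11000110010)·(00010000000) mod 2 = 0+0+0+0+0+0+0+0+0+0+0 mod 2 = 0
  c[7] = d·G[:,7] = (11000110010)·(00001111111) mod 2 = 0+0+0+0+0+1+1+0+0+1+0 mod 2 = 1
  c[8] = d·G[:,8] = (11000110010)·(00001000000) mod 2 = 0+0+0+0+0+0+0+0+0+0+0 mod 2 = 0
  c[9] = d·G[:,9] = (11000110010)·(00000100000) mod 2 = 0+0+0+0+0+1+0+0+0+0+0 mod 2 = 1
  c[10] = d·G[:,10] = (11000110010)·(00000010000) mod 2 = 0+0+0+0+0+0+1+0+0+0+0 mod 2 = 1
  c[11] = d·G[:,11] = (11000110010)·(00000001000) mod 2 = 0+0+0+0+0+0+0+0+0+0+0 mod 2 = 0
  c[12] = d·G[:,12] = (11000110010)·(00000000100) mod 2 = 0+0+0+0+0+0+0+0+0+0+0 mod 2 = 0
  c[13] = d·G[:,13] = (11000110010)·(00000000010) mod 2 = 0+0+0+0+0+0+0+0+0+1+0 mod 2 = 1
  c[14] = d·G[:,14] = (11000110010)·(00000000001) mod 2 = 0+0+0+0+0+0+0+0+0+0+0 mod 2 = 0
Codeword = 101010010110010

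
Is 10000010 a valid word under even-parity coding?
Sum of all bits: 1+0+0+0+0+0+1+0 = 2; 2 mod 2 = 0. Result is 0 → valid parity.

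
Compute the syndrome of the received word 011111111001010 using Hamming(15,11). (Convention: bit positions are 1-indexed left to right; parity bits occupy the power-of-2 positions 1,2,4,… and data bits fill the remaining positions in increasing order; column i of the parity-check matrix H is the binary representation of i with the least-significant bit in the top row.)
Syndrome s = H · r^T (mod 2), r = 011111111001010:
  s[0] = (101010101010101)·(011111111001010) mod 2 = 0+0+1+0+1+0+1+0+1+0+0+0+0+0+0 mod 2 = 0
  s[1] = (011001100110011)·(011111111001010) mod 2 = 0+1+1+0+0+1+1+0+0+0+0+0+0+1+0 mod 2 = 1
  s[2] = (000111100001111)·(011111111001010) mod 2 = 0+0+0+1+1+1+1+0+0+0+0+1+0+1+0 mod 2 = 0
  s[3] = (000000011111111)·(011111111001010) mod 2 = 0+0+0+0+0+0+0+1+1+0+0+1+0+1+0 mod 2 = 0
Syndrome = 0100
Non-zero syndrome: error at position 2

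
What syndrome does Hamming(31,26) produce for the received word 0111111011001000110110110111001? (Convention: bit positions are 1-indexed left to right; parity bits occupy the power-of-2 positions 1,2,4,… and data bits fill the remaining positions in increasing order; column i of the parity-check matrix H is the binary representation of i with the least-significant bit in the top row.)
Syndrome s = H · r^T (mod 2), r = 0111111011001000110110110111001:
  s[0] = (1010101010101010101010101010101)·(0111111011001000110110110111001) mod 2 = 0+0+1+0+1+0+1+0+1+0+0+0+1+0+0+0+1+0+0+0+1+0+1+0+0+0+1+0+0+0+1 mod 2 = 0
  s[1] = (0110011001100110011001100110011)·(0111111011001000110110110111001) mod 2 = 0+1+1+0+0+1+1+0+0+1+0+0+0+0+0+0+0+1+0+0+0+0+1+0+0+1+1+0+0+0+1 mod 2 = 0
  s[2] = (0001111000011110000111100001111)·(0111111011001000110110110111001) mod 2 = 0+0+0+1+1+1+1+0+0+0+0+0+1+0+0+0+0+0+0+1+1+0+1+0+0+0+0+1+0+0+1 mod 2 = 0
  s[3] = (0000000111111110000000011111111)·(0111111011001000110110110111001) mod 2 = 0+0+0+0+0+0+0+0+1+1+0+0+1+0+0+0+0+0+0+0+0+0+0+1+0+1+1+1+0+0+1 mod 2 = 0
  s[4] = (0000000000000001111111111111111)·(0111111011001000110110110111001) mod 2 = 0+0+0+0+0+0+0+0+0+0+0+0+0+0+0+0+1+1+0+1+1+0+1+1+0+1+1+1+0+0+1 mod 2 = 0
Syndrome = 00000
s = 0: no error detected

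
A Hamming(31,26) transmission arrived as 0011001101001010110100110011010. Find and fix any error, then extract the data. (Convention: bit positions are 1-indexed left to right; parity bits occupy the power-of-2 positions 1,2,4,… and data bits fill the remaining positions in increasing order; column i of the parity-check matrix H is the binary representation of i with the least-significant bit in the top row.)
Syndrome s = H · r^T (mod 2), r = 0011001101001010110100110011010:
  s[0] = (1010101010101010101010101010101)·(0011001101001010110100110011010) mod 2 = 0+0+1+0+0+0+1+0+0+0+0+0+1+0+1+0+1+0+0+0+0+0+1+0+0+0+1+0+0+0+0 mod 2 = 1
  s[1] = (0110011001100110011001100110011)·(0011001101001010110100110011010) mod 2 = 0+0+1+0+0+0+1+0+0+1+0+0+0+0+1+0+0+1+0+0+0+0+1+0+0+0+1+0+0+1+0 mod 2 = 0
  s[2] = (0001111000011110000111100001111)·(0011001101001010110100110011010) mod 2 = 0+0+0+1+0+0+1+0+0+0+0+0+1+0+1+0+0+0+0+1+0+0+1+0+0+0+0+1+0+1+0 mod 2 = 0
  s[3] = (0000000111111110000000011111111)·(0011001101001010110100110011010) mod 2 = 0+0+0+0+0+0+0+1+0+1+0+0+1+0+1+0+0+0+0+0+0+0+0+1+0+0+1+1+0+1+0 mod 2 = 0
  s[4] = (0000000000000001111111111111111)·(0011001101001010110100110011010) mod 2 = 0+0+0+0+0+0+0+0+0+0+0+0+0+0+0+0+1+1+0+1+0+0+1+1+0+0+1+1+0+1+0 mod 2 = 0
Syndrome = 10000
Column 1 of H equals this syndrome → error at bit 1 (1-indexed).
Flip bit 1: 0011001101001010110100110011010 → 1011001101001010110100110011010
Extract data bits at positions {3,5,6,7,9,10,11,12,13,14,15,17,18,19,20,21,22,23,24,25,26,27,28,29,30,31}: 10010100101110100110011010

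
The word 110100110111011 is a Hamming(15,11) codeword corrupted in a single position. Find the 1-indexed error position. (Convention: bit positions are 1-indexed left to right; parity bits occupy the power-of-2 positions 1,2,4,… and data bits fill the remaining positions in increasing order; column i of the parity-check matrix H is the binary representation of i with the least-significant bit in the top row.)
Syndrome s = H · r^T (mod 2), r = 110100110111011:
  s[0] = (101010101010101)·(110100110111011) mod 2 = 1+0+0+0+0+0+1+0+0+0+1+0+0+0+1 mod 2 = 0
  s[1] = (011001100110011)·(110100110111011) mod 2 = 0+1+0+0+0+0+1+0+0+1+1+0+0+1+1 mod 2 = 0
  s[2] = (000111100001111)·(110100110111011) mod 2 = 0+0+0+1+0+0+1+0+0+0+0+1+0+1+1 mod 2 = 1
  s[3] = (000000011111111)·(110100110111011) mod 2 = 0+0+0+0+0+0+0+1+0+1+1+1+0+1+1 mod 2 = 0
Syndrome = 0010
Column i of H is the binary representation of i, so the syndrome is the binary index of the flipped bit.
Read s = 0010 with s[0] as LSB: 0·2^0 + 0·2^1 + 1·2^2 + 0·2^3 = 4.
Error is at bit position 4.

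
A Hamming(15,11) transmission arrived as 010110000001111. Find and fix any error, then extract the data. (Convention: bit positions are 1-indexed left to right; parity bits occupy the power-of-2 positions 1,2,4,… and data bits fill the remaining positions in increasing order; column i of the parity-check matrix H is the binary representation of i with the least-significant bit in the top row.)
Syndrome s = H · r^T (mod 2), r = 010110000001111:
  s[0] = (101010101010101)·(010110000001111) mod 2 = 0+0+0+0+1+0+0+0+0+0+0+0+1+0+1 mod 2 = 1
  s[1] = (011001100110011)·(010110000001111) mod 2 = 0+1+0+0+0+0+0+0+0+0+0+0+0+1+1 mod 2 = 1
  s[2] = (000111100001111)·(010110000001111) mod 2 = 0+0+0+1+1+0+0+0+0+0+0+1+1+1+1 mod 2 = 0
  s[3] = (000000011111111)·(010110000001111) mod 2 = 0+0+0+0+0+0+0+0+0+0+0+1+1+1+1 mod 2 = 0
Syndrome = 1100
Column 3 of H equals this syndrome → error at bit 3 (1-indexed).
Flip bit 3: 010110000001111 → 011110000001111
Extract data bits at positions {3,5,6,7,9,10,11,12,13,14,15}: 11000001111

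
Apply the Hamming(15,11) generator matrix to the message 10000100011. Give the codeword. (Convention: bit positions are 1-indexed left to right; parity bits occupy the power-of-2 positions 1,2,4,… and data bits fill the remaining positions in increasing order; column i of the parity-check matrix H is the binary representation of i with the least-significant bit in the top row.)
Codeword c = d · G (mod 2), d = 10000100011:
  c[0] = d·G[:,0] = (10000100011)·(11011010101) mod 2 = 1+0+0+0+0+0+0+0+0+0+1 mod 2 = 0
  c[1] = d·G[:,1] = (10000100011)·(10110110011) mod 2 = 1+0+0+0+0+1+0+0+0+1+1 mod 2 = 0
  c[2] = d·G[:,2] = (10000100011)·(10000000000) mod 2 = 1+0+0+0+0+0+0+0+0+0+0 mod 2 = 1
  c[3] = d·G[:,3] = (10000100011)·(01110001111) mod 2 = 0+0+0+0+0+0+0+0+0+1+1 mod 2 = 0
  c[4] = d·G[:,4] = (10000100011)·(01000000000) mod 2 = 0+0+0+0+0+0+0+0+0+0+0 mod 2 = 0
  c[5] = d·G[:,5] = (10000100011)·(00100000000) mod 2 = 0+0+0+0+0+0+0+0+0+0+0 mod 2 = 0
  c[6] = d·G[:,6] = (10000100011)·(00010000000) mod 2 = 0+0+0+0+0+0+0+0+0+0+0 mod 2 = 0
  c[7] = d·G[:,7] = (10000100011)·(00001111111) mod 2 = 0+0+0+0+0+1+0+0+0+1+1 mod 2 = 1
  c[8] = d·G[:,8] = (10000100011)·(00001000000) mod 2 = 0+0+0+0+0+0+0+0+0+0+0 mod 2 = 0
  c[9] = d·G[:,9] = (10000100011)·(00000100000) mod 2 = 0+0+0+0+0+1+0+0+0+0+0 mod 2 = 1
  c[10] = d·G[:,10] = (10000100011)·(00000010000) mod 2 = 0+0+0+0+0+0+0+0+0+0+0 mod 2 = 0
  c[11] = d·G[:,11] = (10000100011)·(00000001000) mod 2 = 0+0+0+0+0+0+0+0+0+0+0 mod 2 = 0
  c[12] = d·G[:,12] = (10000100011)·(00000000100) mod 2 = 0+0+0+0+0+0+0+0+0+0+0 mod 2 = 0
  c[13] = d·G[:,13] = (10000100011)·(00000000010) mod 2 = 0+0+0+0+0+0+0+0+0+1+0 mod 2 = 1
  c[14] = d·G[:,14] = (10000100011)·(00000000001) mod 2 = 0+0+0+0+0+0+0+0+0+0+1 mod 2 = 1
Codeword = 001000010100011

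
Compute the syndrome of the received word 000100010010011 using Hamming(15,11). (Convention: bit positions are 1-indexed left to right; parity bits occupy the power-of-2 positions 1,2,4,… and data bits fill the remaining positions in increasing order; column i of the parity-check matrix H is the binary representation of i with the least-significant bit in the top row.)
Syndrome s = H · r^T (mod 2), r = 000100010010011:
  s[0] = (101010101010101)·(000100010010011) mod 2 = 0+0+0+0+0+0+0+0+0+0+1+0+0+0+1 mod 2 = 0
  s[1] = (011001100110011)·(000100010010011) mod 2 = 0+0+0+0+0+0+0+0+0+0+1+0+0+1+1 mod 2 = 1
  s[2] = (000111100001111)·(000100010010011) mod 2 = 0+0+0+1+0+0+0+0+0+0+0+0+0+1+1 mod 2 = 1
  s[3] = (000000011111111)·(000100010010011) mod 2 = 0+0+0+0+0+0+0+1+0+0+1+0+0+1+1 mod 2 = 0
Syndrome = 0110
Non-zero syndrome: error at position 6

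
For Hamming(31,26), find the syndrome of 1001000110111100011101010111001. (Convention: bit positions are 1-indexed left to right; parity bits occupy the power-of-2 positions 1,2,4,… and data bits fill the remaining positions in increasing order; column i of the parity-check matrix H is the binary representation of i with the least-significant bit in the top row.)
Syndrome s = H · r^T (mod 2), r = 1001000110111100011101010111001:
  s[0] = (1010101010101010101010101010101)·(1001000110111100011101010111001) mod 2 = 1+0+0+0+0+0+0+0+1+0+1+0+1+0+0+0+0+0+1+0+0+0+0+0+0+0+1+0+0+0+1 mod 2 = 1
  s[1] = (0110011001100110011001100110011)·(1001000110111100011101010111001) mod 2 = 0+0+0+0+0+0+0+0+0+0+1+0+0+1+0+0+0+1+1+0+0+1+0+0+0+1+1+0+0+0+1 mod 2 = 0
  s[2] = (0001111000011110000111100001111)·(1001000110111100011101010111001) mod 2 = 0+0+0+1+0+0+0+0+0+0+0+1+1+1+0+0+0+0+0+1+0+1+0+0+0+0+0+1+0+0+1 mod 2 = 0
  s[3] = (0000000111111110000000011111111)·(1001000110111100011101010111001) mod 2 = 0+0+0+0+0+0+0+1+1+0+1+1+1+1+0+0+0+0+0+0+0+0+0+1+0+1+1+1+0+0+1 mod 2 = 1
  s[4] = (0000000000000001111111111111111)·(1001000110111100011101010111001) mod 2 = 0+0+0+0+0+0+0+0+0+0+0+0+0+0+0+0+0+1+1+1+0+1+0+1+0+1+1+1+0+0+1 mod 2 = 1
Syndrome = 10011
Non-zero syndrome: error at position 25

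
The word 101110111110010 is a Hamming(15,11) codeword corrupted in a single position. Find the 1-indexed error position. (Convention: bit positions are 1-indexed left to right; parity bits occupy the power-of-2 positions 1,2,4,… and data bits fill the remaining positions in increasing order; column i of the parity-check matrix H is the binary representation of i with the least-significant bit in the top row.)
Syndrome s = H · r^T (mod 2), r = 101110111110010:
  s[0] = (101010101010101)·(101110111110010) mod 2 = 1+0+1+0+1+0+1+0+1+0+1+0+0+0+0 mod 2 = 0
  s[1] = (011001100110011)·(101110111110010) mod 2 = 0+0+1+0+0+0+1+0+0+1+1+0+0+1+0 mod 2 = 1
  s[2] = (000111100001111)·(101110111110010) mod 2 = 0+0+0+1+1+0+1+0+0+0+0+0+0+1+0 mod 2 = 0
  s[3] = (000000011111111)·(101110111110010) mod 2 = 0+0+0+0+0+0+0+1+1+1+1+0+0+1+0 mod 2 = 1
Syndrome = 0101
Column i of H is the binary representation of i, so the syndrome is the binary index of the flipped bit.
Read s = 0101 with s[0] as LSB: 0·2^0 + 1·2^1 + 0·2^2 + 1·2^3 = 10.
Error is at bit position 10.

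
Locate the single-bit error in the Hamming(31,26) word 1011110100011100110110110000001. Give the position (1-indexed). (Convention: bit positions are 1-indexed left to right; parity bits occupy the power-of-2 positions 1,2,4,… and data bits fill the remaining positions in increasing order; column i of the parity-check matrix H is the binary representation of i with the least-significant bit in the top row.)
Syndrome s = H · r^T (mod 2), r = 1011110100011100110110110000001:
  s[0] = (1010101010101010101010101010101)·(1011110100011100110110110000001) mod 2 = 1+0+1+0+1+0+0+0+0+0+0+0+1+0+0+0+1+0+0+0+1+0+1+0+0+0+0+0+0+0+1 mod 2 = 0
  s[1] = (0110011001100110011001100110011)·(1011110100011100110110110000001) mod 2 = 0+0+1+0+0+1+0+0+0+0+0+0+0+1+0+0+0+1+0+0+0+0+1+0+0+0+0+0+0+0+1 mod 2 = 0
  s[2] = (0001111000011110000111100001111)·(1011110100011100110110110000001) mod 2 = 0+0+0+1+1+1+0+0+0+0+0+1+1+1+0+0+0+0+0+1+1+0+1+0+0+0+0+0+0+0+1 mod 2 = 0
  s[3] = (0000000111111110000000011111111)·(1011110100011100110110110000001) mod 2 = 0+0+0+0+0+0+0+1+0+0+0+1+1+1+0+0+0+0+0+0+0+0+0+1+0+0+0+0+0+0+1 mod 2 = 0
  s[4] = (0000000000000001111111111111111)·(1011110100011100110110110000001) mod 2 = 0+0+0+0+0+0+0+0+0+0+0+0+0+0+0+0+1+1+0+1+1+0+1+1+0+0+0+0+0+0+1 mod 2 = 1
Syndrome = 00001
Column i of H is the binary representation of i, so the syndrome is the binary index of the flipped bit.
Read s = 00001 with s[0] as LSB: 0·2^0 + 0·2^1 + 0·2^2 + 0·2^3 + 1·2^4 = 16.
Error is at bit position 16.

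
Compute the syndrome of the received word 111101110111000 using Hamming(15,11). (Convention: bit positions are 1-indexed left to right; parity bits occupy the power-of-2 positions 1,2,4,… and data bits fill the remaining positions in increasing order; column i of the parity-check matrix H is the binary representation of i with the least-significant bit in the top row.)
Syndrome s = H · r^T (mod 2), r = 111101110111000:
  s[0] = (101010101010101)·(111101110111000) mod 2 = 1+0+1+0+0+0+1+0+0+0+1+0+0+0+0 mod 2 = 0
  s[1] = (011001100110011)·(111101110111000) mod 2 = 0+1+1+0+0+1+1+0+0+1+1+0+0+0+0 mod 2 = 0
  s[2] = (000111100001111)·(111101110111000) mod 2 = 0+0+0+1+0+1+1+0+0+0+0+1+0+0+0 mod 2 = 0
  s[3] = (000000011111111)·(111101110111000) mod 2 = 0+0+0+0+0+0+0+1+0+1+1+1+0+0+0 mod 2 = 0
Syndrome = 0000
s = 0: no error detected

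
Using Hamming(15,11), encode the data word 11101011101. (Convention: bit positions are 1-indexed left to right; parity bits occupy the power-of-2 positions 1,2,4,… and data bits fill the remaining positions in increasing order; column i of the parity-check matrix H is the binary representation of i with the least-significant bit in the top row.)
Codeword c = d · G (mod 2), d = 11101011101:
  c[0] = d·G[:,0] = (11101011101)·(11011010101) mod 2 = 1+1+0+0+1+0+1+0+1+0+1 mod 2 = 0
  c[1] = d·G[:,1] = (11101011101)·(10110110011) mod 2 = 1+0+1+0+0+0+1+0+0+0+1 mod 2 = 0
  c[2] = d·G[:,2] = (11101011101)·(10000000000) mod 2 = 1+0+0+0+0+0+0+0+0+0+0 mod 2 = 1
  c[3] = d·G[:,3] = (11101011101)·(01110001111) mod 2 = 0+1+1+0+0+0+0+1+1+0+1 mod 2 = 1
  c[4] = d·G[:,4] = (11101011101)·(01000000000) mod 2 = 0+1+0+0+0+0+0+0+0+0+0 mod 2 = 1
  c[5] = d·G[:,5] = (11101011101)·(00100000000) mod 2 = 0+0+1+0+0+0+0+0+0+0+0 mod 2 = 1
  c[6] = d·G[:,6] = (11101011101)·(00010000000) mod 2 = 0+0+0+0+0+0+0+0+0+0+0 mod 2 = 0
  c[7] = d·G[:,7] = (11101011101)·(00001111111) mod 2 = 0+0+0+0+1+0+1+1+1+0+1 mod 2 = 1
  c[8] = d·G[:,8] = (11101011101)·(00001000000) mod 2 = 0+0+0+0+1+0+0+0+0+0+0 mod 2 = 1
  c[9] = d·G[:,9] = (11101011101)·(00000100000) mod 2 = 0+0+0+0+0+0+0+0+0+0+0 mod 2 = 0
  c[10] = d·G[:,10] = (11101011101)·(00000010000) mod 2 = 0+0+0+0+0+0+1+0+0+0+0 mod 2 = 1
  c[11] = d·G[:,11] = (11101011101)·(00000001000) mod 2 = 0+0+0+0+0+0+0+1+0+0+0 mod 2 = 1
  c[12] = d·G[:,12] = (11101011101)·(00000000100) mod 2 = 0+0+0+0+0+0+0+0+1+0+0 mod 2 = 1
  c[13] = d·G[:,13] = (11101011101)·(00000000010) mod 2 = 0+0+0+0+0+0+0+0+0+0+0 mod 2 = 0
  c[14] = d·G[:,14] = (11101011101)·(00000000001) mod 2 = 0+0+0+0+0+0+0+0+0+0+1 mod 2 = 1
Codeword = 001111011011101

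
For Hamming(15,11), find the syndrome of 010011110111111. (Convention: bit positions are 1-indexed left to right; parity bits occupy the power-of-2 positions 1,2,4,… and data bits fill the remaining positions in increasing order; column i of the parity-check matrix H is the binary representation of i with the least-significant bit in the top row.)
Syndrome s = H · r^T (mod 2), r = 010011110111111:
  s[0] = (101010101010101)·(010011110111111) mod 2 = 0+0+0+0+1+0+1+0+0+0+1+0+1+0+1 mod 2 = 1
  s[1] = (011001100110011)·(010011110111111) mod 2 = 0+1+0+0+0+1+1+0+0+1+1+0+0+1+1 mod 2 = 1
  s[2] = (000111100001111)·(010011110111111) mod 2 = 0+0+0+0+1+1+1+0+0+0+0+1+1+1+1 mod 2 = 1
  s[3] = (000000011111111)·(010011110111111) mod 2 = 0+0+0+0+0+0+0+1+0+1+1+1+1+1+1 mod 2 = 1
Syndrome = 1111
Non-zero syndrome: error at position 15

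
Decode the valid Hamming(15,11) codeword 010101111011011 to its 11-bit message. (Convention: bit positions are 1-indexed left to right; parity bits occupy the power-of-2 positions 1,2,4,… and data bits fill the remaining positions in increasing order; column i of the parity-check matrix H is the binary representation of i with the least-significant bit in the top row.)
Parity bits occupy power-of-2 positions; data bits are at positions {3,5,6,7,9,10,11,12,13,14,15} (1-indexed).
Extract: c[3]=0 c[5]=0 c[6]=1 c[7]=1 c[9]=1 c[10]=0 c[11]=1 c[12]=1 c[13]=0 c[14]=1 c[15]=1
Data = 00111011011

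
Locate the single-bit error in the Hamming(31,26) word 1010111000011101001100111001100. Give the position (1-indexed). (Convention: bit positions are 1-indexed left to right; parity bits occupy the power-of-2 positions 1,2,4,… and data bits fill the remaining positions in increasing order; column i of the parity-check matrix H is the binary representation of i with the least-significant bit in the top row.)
Syndrome s = H · r^T (mod 2), r = 1010111000011101001100111001100:
  s[0] = (1010101010101010101010101010101)·(1010111000011101001100111001100) mod 2 = 1+0+1+0+1+0+1+0+0+0+0+0+1+0+0+0+0+0+1+0+0+0+1+0+1+0+0+0+1+0+0 mod 2 = 1
  s[1] = (0110011001100110011001100110011)·(1010111000011101001100111001100) mod 2 = 0+0+1+0+0+1+1+0+0+0+0+0+0+1+0+0+0+0+1+0+0+0+1+0+0+0+0+0+0+0+0 mod 2 = 0
  s[2] = (0001111000011110000111100001111)·(1010111000011101001100111001100) mod 2 = 0+0+0+0+1+1+1+0+0+0+0+1+1+1+0+0+0+0+0+1+0+0+1+0+0+0+0+1+1+0+0 mod 2 = 0
  s[3] = (0000000111111110000000011111111)·(1010111000011101001100111001100) mod 2 = 0+0+0+0+0+0+0+0+0+0+0+1+1+1+0+0+0+0+0+0+0+0+0+1+1+0+0+1+1+0+0 mod 2 = 1
  s[4] = (0000000000000001111111111111111)·(1010111000011101001100111001100) mod 2 = 0+0+0+0+0+0+0+0+0+0+0+0+0+0+0+1+0+0+1+1+0+0+1+1+1+0+0+1+1+0+0 mod 2 = 0
Syndrome = 10010
Column i of H is the binary representation of i, so the syndrome is the binary index of the flipped bit.
Read s = 10010 with s[0] as LSB: 1·2^0 + 0·2^1 + 0·2^2 + 1·2^3 + 0·2^4 = 9.
Error is at bit position 9.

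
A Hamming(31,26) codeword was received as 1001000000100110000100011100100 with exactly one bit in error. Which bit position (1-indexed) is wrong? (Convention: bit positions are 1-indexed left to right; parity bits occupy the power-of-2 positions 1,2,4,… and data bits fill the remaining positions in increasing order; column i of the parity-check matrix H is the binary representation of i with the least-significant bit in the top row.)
Syndrome s = H · r^T (mod 2), r = 1001000000100110000100011100100:
  s[0] = (1010101010101010101010101010101)·(1001000000100110000100011100100) mod 2 = 1+0+0+0+0+0+0+0+0+0+1+0+0+0+1+0+0+0+0+0+0+0+0+0+1+0+0+0+1+0+0 mod 2 = 1
  s[1] = (0110011001100110011001100110011)·(1001000000100110000100011100100) mod 2 = 0+0+0+0+0+0+0+0+0+0+1+0+0+1+1+0+0+0+0+0+0+0+0+0+0+1+0+0+0+0+0 mod 2 = 0
  s[2] = (0001111000011110000111100001111)·(1001000000100110000100011100100) mod 2 = 0+0+0+1+0+0+0+0+0+0+0+0+0+1+1+0+0+0+0+1+0+0+0+0+0+0+0+0+1+0+0 mod 2 = 1
  s[3] = (0000000111111110000000011111111)·(1001000000100110000100011100100) mod 2 = 0+0+0+0+0+0+0+0+0+0+1+0+0+1+1+0+0+0+0+0+0+0+0+1+1+1+0+0+1+0+0 mod 2 = 1
  s[4] = (0000000000000001111111111111111)·(1001000000100110000100011100100) mod 2 = 0+0+0+0+0+0+0+0+0+0+0+0+0+0+0+0+0+0+0+1+0+0+0+1+1+1+0+0+1+0+0 mod 2 = 1
Syndrome = 10111
Column i of H is the binary representation of i, so the syndrome is the binary index of the flipped bit.
Read s = 10111 with s[0] as LSB: 1·2^0 + 0·2^1 + 1·2^2 + 1·2^3 + 1·2^4 = 29.
Error is at bit position 29.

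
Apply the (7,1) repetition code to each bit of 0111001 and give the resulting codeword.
Repeat each bit 7× and concatenate:
0→0000000  1→1111111  1→1111111  1→1111111  0→0000000  0→0000000  1→1111111
Codeword = 0000000111111111111111111111000000000000001111111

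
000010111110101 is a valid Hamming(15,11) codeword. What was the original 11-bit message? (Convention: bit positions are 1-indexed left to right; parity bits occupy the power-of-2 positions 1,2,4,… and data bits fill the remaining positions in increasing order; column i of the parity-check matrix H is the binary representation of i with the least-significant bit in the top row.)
Parity bits occupy power-of-2 positions; data bits are at positions {3,5,6,7,9,10,11,12,13,14,15} (1-indexed).
Extract: c[3]=0 c[5]=1 c[6]=0 c[7]=1 c[9]=1 c[10]=1 c[11]=1 c[12]=0 c[13]=1 c[14]=0 c[15]=1
Data = 01011110101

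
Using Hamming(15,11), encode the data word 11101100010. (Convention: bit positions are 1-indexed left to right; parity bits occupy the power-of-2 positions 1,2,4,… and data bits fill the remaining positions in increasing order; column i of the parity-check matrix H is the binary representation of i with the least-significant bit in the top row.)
Codeword c = d · G (mod 2), d = 11101100010:
  c[0] = d·G[:,0] = (11101100010)·(11011010101) mod 2 = 1+1+0+0+1+0+0+0+0+0+0 mod 2 = 1
  c[1] = d·G[:,1] = (11101100010)·(10110110011) mod 2 = 1+0+1+0+0+1+0+0+0+1+0 mod 2 = 0
  c[2] = d·G[:,2] = (11101100010)·(10000000000) mod 2 = 1+0+0+0+0+0+0+0+0+0+0 mod 2 = 1
  c[3] = d·G[:,3] = (11101100010)·(01110001111) mod 2 = 0+1+1+0+0+0+0+0+0+1+0 mod 2 = 1
  c[4] = d·G[:,4] = (11101100010)·(01000000000) mod 2 = 0+1+0+0+0+0+0+0+0+0+0 mod 2 = 1
  c[5] = d·G[:,5] = (11101100010)·(00100000000) mod 2 = 0+0+1+0+0+0+0+0+0+0+0 mod 2 = 1
  c[6] = d·G[:,6] = (11101100010)·(00010000000) mod 2 = 0+0+0+0+0+0+0+0+0+0+0 mod 2 = 0
  c[7] = d·G[:,7] = (11101100010)·(00001111111) mod 2 = 0+0+0+0+1+1+0+0+0+1+0 mod 2 = 1
  c[8] = d·G[:,8] = (11101100010)·(00001000000) mod 2 = 0+0+0+0+1+0+0+0+0+0+0 mod 2 = 1
  c[9] = d·G[:,9] = (11101100010)·(00000100000) mod 2 = 0+0+0+0+0+1+0+0+0+0+0 mod 2 = 1
  c[10] = d·G[:,10] = (11101100010)·(00000010000) mod 2 = 0+0+0+0+0+0+0+0+0+0+0 mod 2 = 0
  c[11] = d·G[:,11] = (11101100010)·(00000001000) mod 2 = 0+0+0+0+0+0+0+0+0+0+0 mod 2 = 0
  c[12] = d·G[:,12] = (11101100010)·(00000000100) mod 2 = 0+0+0+0+0+0+0+0+0+0+0 mod 2 = 0
  c[13] = d·G[:,13] = (11101100010)·(00000000010) mod 2 = 0+0+0+0+0+0+0+0+0+1+0 mod 2 = 1
  c[14] = d·G[:,14] = (11101100010)·(00000000001) mod 2 = 0+0+0+0+0+0+0+0+0+0+0 mod 2 = 0
Codeword = 101111011100010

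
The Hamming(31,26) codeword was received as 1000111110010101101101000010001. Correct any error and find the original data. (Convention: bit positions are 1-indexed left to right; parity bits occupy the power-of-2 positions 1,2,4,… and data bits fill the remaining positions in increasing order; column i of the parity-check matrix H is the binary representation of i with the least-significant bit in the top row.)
Syndrome s = H · r^T (mod 2), r = 1000111110010101101101000010001:
  s[0] = (1010101010101010101010101010101)·(1000111110010101101101000010001) mod 2 = 1+0+0+0+1+0+1+0+1+0+0+0+0+0+0+0+1+0+1+0+0+0+0+0+0+0+1+0+0+0+1 mod 2 = 0
  s[1] = (0110011001100110011001100110011)·(1000111110010101101101000010001) mod 2 = 0+0+0+0+0+1+1+0+0+0+0+0+0+1+0+0+0+0+1+0+0+1+0+0+0+0+1+0+0+0+1 mod 2 = 1
  s[2] = (0001111000011110000111100001111)·(1000111110010101101101000010001) mod 2 = 0+0+0+0+1+1+1+0+0+0+0+1+0+1+0+0+0+0+0+1+0+1+0+0+0+0+0+0+0+0+1 mod 2 = 0
  s[3] = (0000000111111110000000011111111)·(1000111110010101101101000010001) mod 2 = 0+0+0+0+0+0+0+1+1+0+0+1+0+1+0+0+0+0+0+0+0+0+0+0+0+0+1+0+0+0+1 mod 2 = 0
  s[4] = (0000000000000001111111111111111)·(1000111110010101101101000010001) mod 2 = 0+0+0+0+0+0+0+0+0+0+0+0+0+0+0+1+1+0+1+1+0+1+0+0+0+0+1+0+0+0+1 mod 2 = 1
Syndrome = 01001
Column 18 of H equals this syndrome → error at bit 18 (1-indexed).
Flip bit 18: 1000111110010101101101000010001 → 1000111110010101111101000010001
Extract data bits at positions {3,5,6,7,9,10,11,12,13,14,15,17,18,19,20,21,22,23,24,25,26,27,28,29,30,31}: 01111001010111101000010001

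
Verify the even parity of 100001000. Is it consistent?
Sum of all bits: 1+0+0+0+0+1+0+0+0 = 2; 2 mod 2 = 0. Result is 0 → valid parity.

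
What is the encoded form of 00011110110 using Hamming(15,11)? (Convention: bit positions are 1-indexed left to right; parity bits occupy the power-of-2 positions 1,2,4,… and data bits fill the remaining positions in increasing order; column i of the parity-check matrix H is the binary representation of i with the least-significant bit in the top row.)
Codeword c = d · G (mod 2), d = 00011110110:
  c[0] = d·G[:,0] = (00011110110)·(11011010101) mod 2 = 0+0+0+1+1+0+1+0+1+0+0 mod 2 = 0
  c[1] = d·G[:,1] = (00011110110)·(10110110011) mod 2 = 0+0+0+1+0+1+1+0+0+1+0 mod 2 = 0
  c[2] = d·G[:,2] = (00011110110)·(10000000000) mod 2 = 0+0+0+0+0+0+0+0+0+0+0 mod 2 = 0
  c[3] = d·G[:,3] = (00011110110)·(01110001111) mod 2 = 0+0+0+1+0+0+0+0+1+1+0 mod 2 = 1
  c[4] = d·G[:,4] = (00011110110)·(01000000000) mod 2 = 0+0+0+0+0+0+0+0+0+0+0 mod 2 = 0
  c[5] = d·G[:,5] = (00011110110)·(00100000000) mod 2 = 0+0+0+0+0+0+0+0+0+0+0 mod 2 = 0
  c[6] = d·G[:,6] = (00011110110)·(00010000000) mod 2 = 0+0+0+1+0+0+0+0+0+0+0 mod 2 = 1
  c[7] = d·G[:,7] = (00011110110)·(00001111111) mod 2 = 0+0+0+0+1+1+1+0+1+1+0 mod 2 = 1
  c[8] = d·G[:,8] = (00011110110)·(00001000000) mod 2 = 0+0+0+0+1+0+0+0+0+0+0 mod 2 = 1
  c[9] = d·G[:,9] = (00011110110)·(00000100000) mod 2 = 0+0+0+0+0+1+0+0+0+0+0 mod 2 = 1
  c[10] = d·G[:,10] = (00011110110)·(00000010000) mod 2 = 0+0+0+0+0+0+1+0+0+0+0 mod 2 = 1
  c[11] = d·G[:,11] = (00011110110)·(00000001000) mod 2 = 0+0+0+0+0+0+0+0+0+0+0 mod 2 = 0
  c[12] = d·G[:,12] = (00011110110)·(00000000100) mod 2 = 0+0+0+0+0+0+0+0+1+0+0 mod 2 = 1
  c[13] = d·G[:,13] = (00011110110)·(00000000010) mod 2 = 0+0+0+0+0+0+0+0+0+1+0 mod 2 = 1
  c[14] = d·G[:,14] = (00011110110)·(00000000001) mod 2 = 0+0+0+0+0+0+0+0+0+0+0 mod 2 = 0
Codeword = 000100111110110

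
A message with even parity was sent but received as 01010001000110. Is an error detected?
Sum of received bits: 0+1+0+1+0+0+0+1+0+0+0+1+1+0 = 5; 5 mod 2 = 1. Result is 1 ≠ 0 → error detected.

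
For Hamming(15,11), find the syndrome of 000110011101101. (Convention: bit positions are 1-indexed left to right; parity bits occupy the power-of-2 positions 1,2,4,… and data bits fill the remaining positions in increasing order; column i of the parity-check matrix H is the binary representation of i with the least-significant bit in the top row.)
Syndrome s = H · r^T (mod 2), r = 000110011101101:
  s[0] = (101010101010101)·(000110011101101) mod 2 = 0+0+0+0+1+0+0+0+1+0+0+0+1+0+1 mod 2 = 0
  s[1] = (011001100110011)·(000110011101101) mod 2 = 0+0+0+0+0+0+0+0+0+1+0+0+0+0+1 mod 2 = 0
  s[2] = (000111100001111)·(000110011101101) mod 2 = 0+0+0+1+1+0+0+0+0+0+0+1+1+0+1 mod 2 = 1
  s[3] = (000000011111111)·(000110011101101) mod 2 = 0+0+0+0+0+0+0+1+1+1+0+1+1+0+1 mod 2 = 0
Syndrome = 0010
Non-zero syndrome: error at position 4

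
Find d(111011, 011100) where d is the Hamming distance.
XOR = 100111, count of 1s = 4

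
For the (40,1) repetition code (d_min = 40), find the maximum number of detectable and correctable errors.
Detection only: up to d_min − 1 = 39 errors.
Correction: up to ⌊(d_min − 1)/2⌋ = ⌊39/2⌋ = 19 errors.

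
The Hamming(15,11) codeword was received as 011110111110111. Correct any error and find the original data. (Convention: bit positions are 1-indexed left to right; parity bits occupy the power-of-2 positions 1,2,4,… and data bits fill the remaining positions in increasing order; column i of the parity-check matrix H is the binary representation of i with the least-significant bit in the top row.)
Syndrome s = H · r^T (mod 2), r = 011110111110111:
  s[0] = (101010101010101)·(011110111110111) mod 2 = 0+0+1+0+1+0+1+0+1+0+1+0+1+0+1 mod 2 = 1
  s[1] = (011001100110011)·(011110111110111) mod 2 = 0+1+1+0+0+0+1+0+0+1+1+0+0+1+1 mod 2 = 1
  s[2] = (000111100001111)·(011110111110111) mod 2 = 0+0+0+1+1+0+1+0+0+0+0+0+1+1+1 mod 2 = 0
  s[3] = (000000011111111)·(011110111110111) mod 2 = 0+0+0+0+0+0+0+1+1+1+1+0+1+1+1 mod 2 = 1
Syndrome = 1101
Column 11 of H equals this syndrome → error at bit 11 (1-indexed).
Flip bit 11: 011110111110111 → 011110111100111
Extract data bits at positions {3,5,6,7,9,10,11,12,13,14,15}: 11011100111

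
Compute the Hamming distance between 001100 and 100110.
XOR = 101010, count of 1s = 3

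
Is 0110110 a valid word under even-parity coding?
Sum of all bits: 0+1+1+0+1+1+0 = 4; 4 mod 2 = 0. Result is 0 → valid parity.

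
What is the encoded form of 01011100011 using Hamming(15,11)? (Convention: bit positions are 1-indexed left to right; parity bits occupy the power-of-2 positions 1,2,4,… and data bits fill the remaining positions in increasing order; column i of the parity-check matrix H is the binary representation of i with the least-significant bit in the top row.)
Codeword c = d · G (mod 2), d = 01011100011:
  c[0] = d·G[:,0] = (01011100011)·(11011010101) mod 2 = 0+1+0+1+1+0+0+0+0+0+1 mod 2 = 0
  c[1] = d·G[:,1] = (01011100011)·(10110110011) mod 2 = 0+0+0+1+0+1+0+0+0+1+1 mod 2 = 0
  c[2] = d·G[:,2] = (01011100011)·(10000000000) mod 2 = 0+0+0+0+0+0+0+0+0+0+0 mod 2 = 0
  c[3] = d·G[:,3] = (01011100011)·(01110001111) mod 2 = 0+1+0+1+0+0+0+0+0+1+1 mod 2 = 0
  c[4] = d·G[:,4] = (01011100011)·(01000000000) mod 2 = 0+1+0+0+0+0+0+0+0+0+0 mod 2 = 1
  c[5] = d·G[:,5] = (01011100011)·(00100000000) mod 2 = 0+0+0+0+0+0+0+0+0+0+0 mod 2 = 0
  c[6] = d·G[:,6] = (01011100011)·(00010000000) mod 2 = 0+0+0+1+0+0+0+0+0+0+0 mod 2 = 1
  c[7] = d·G[:,7] = (01011100011)·(00001111111) mod 2 = 0+0+0+0+1+1+0+0+0+1+1 mod 2 = 0
  c[8] = d·G[:,8] = (01011100011)·(00001000000) mod 2 = 0+0+0+0+1+0+0+0+0+0+0 mod 2 = 1
  c[9] = d·G[:,9] = (01011100011)·(00000100000) mod 2 = 0+0+0+0+0+1+0+0+0+0+0 mod 2 = 1
  c[10] = d·G[:,10] = (01011100011)·(00000010000) mod 2 = 0+0+0+0+0+0+0+0+0+0+0 mod 2 = 0
  c[11] = d·G[:,11] = (01011100011)·(00000001000) mod 2 = 0+0+0+0+0+0+0+0+0+0+0 mod 2 = 0
  c[12] = d·G[:,12] = (01011100011)·(00000000100) mod 2 = 0+0+0+0+0+0+0+0+0+0+0 mod 2 = 0
  c[13] = d·G[:,13] = (01011100011)·(00000000010) mod 2 = 0+0+0+0+0+0+0+0+0+1+0 mod 2 = 1
  c[14] = d·G[:,14] = (01011100011)·(00000000001) mod 2 = 0+0+0+0+0+0+0+0+0+0+1 mod 2 = 1
Codeword = 000010101100011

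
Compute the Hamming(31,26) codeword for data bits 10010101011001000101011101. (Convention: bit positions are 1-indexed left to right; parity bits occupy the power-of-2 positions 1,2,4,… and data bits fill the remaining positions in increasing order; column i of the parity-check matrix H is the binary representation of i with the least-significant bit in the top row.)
Codeword c = d · G (mod 2), d = 10010101011001000101011101:
  c[0] = d·G[:,0] = (10010101011001000101011101)·(11011010101101010101010101) mod 2 = 1+0+0+1+0+0+0+0+0+0+1+0+0+1+0+0+0+1+0+1+0+1+0+1+0+1 mod 2 = 1
  c[1] = d·G[:,1] = (10010101011001000101011101)·(10110110011011001100110011) mod 2 = 1+0+0+1+0+1+0+0+0+1+1+0+0+1+0+0+0+1+0+0+0+1+0+0+0+1 mod 2 = 1
  c[2] = d·G[:,2] = (10010101011001000101011101)·(10000000000000000000000000) mod 2 = 1+0+0+0+0+0+0+0+0+0+0+0+0+0+0+0+0+0+0+0+0+0+0+0+0+0 mod 2 = 1
  c[3] = d·G[:,3] = (10010101011001000101011101)·(01110001111000111100001111) mod 2 = 0+0+0+1+0+0+0+1+0+1+1+0+0+0+0+0+0+1+0+0+0+0+1+1+0+1 mod 2 = 0
  c[4] = d·G[:,4] = (10010101011001000101011101)·(01000000000000000000000000) mod 2 = 0+0+0+0+0+0+0+0+0+0+0+0+0+0+0+0+0+0+0+0+0+0+0+0+0+0 mod 2 = 0
  c[5] = d·G[:,5] = (10010101011001000101011101)·(00100000000000000000000000) mod 2 = 0+0+0+0+0+0+0+0+0+0+0+0+0+0+0+0+0+0+0+0+0+0+0+0+0+0 mod 2 = 0
  c[6] = d·G[:,6] = (10010101011001000101011101)·(00010000000000000000000000) mod 2 = 0+0+0+1+0+0+0+0+0+0+0+0+0+0+0+0+0+0+0+0+0+0+0+0+0+0 mod 2 = 1
  c[7] = d·G[:,7] = (10010101011001000101011101)·(00001111111000000011111111) mod 2 = 0+0+0+0+0+1+0+1+0+1+1+0+0+0+0+0+0+0+0+1+0+1+1+1+0+1 mod 2 = 1
  c[8] = d·G[:,8] = (10010101011001000101011101)·(00001000000000000000000000) mod 2 = 0+0+0+0+0+0+0+0+0+0+0+0+0+0+0+0+0+0+0+0+0+0+0+0+0+0 mod 2 = 0
  c[9] = d·G[:,9] = (10010101011001000101011101)·(00000100000000000000000000) mod 2 = 0+0+0+0+0+1+0+0+0+0+0+0+0+0+0+0+0+0+0+0+0+0+0+0+0+0 mod 2 = 1
  c[10] = d·G[:,10] = (10010101011001000101011101)·(00000010000000000000000000) mod 2 = 0+0+0+0+0+0+0+0+0+0+0+0+0+0+0+0+0+0+0+0+0+0+0+0+0+0 mod 2 = 0
  c[11] = d·G[:,11] = (10010101011001000101011101)·(00000001000000000000000000) mod 2 = 0+0+0+0+0+0+0+1+0+0+0+0+0+0+0+0+0+0+0+0+0+0+0+0+0+0 mod 2 = 1
  c[12] = d·G[:,12] = (10010101011001000101011101)·(00000000100000000000000000) mod 2 = 0+0+0+0+0+0+0+0+0+0+0+0+0+0+0+0+0+0+0+0+0+0+0+0+0+0 mod 2 = 0
  c[13] = d·G[:,13] = (10010101011001000101011101)·(00000000010000000000000000) mod 2 = 0+0+0+0+0+0+0+0+0+1+0+0+0+0+0+0+0+0+0+0+0+0+0+0+0+0 mod 2 = 1
  c[14] = d·G[:,14] = (10010101011001000101011101)·(00000000001000000000000000) mod 2 = 0+0+0+0+0+0+0+0+0+0+1+0+0+0+0+0+0+0+0+0+0+0+0+0+0+0 mod 2 = 1
  c[15] = d·G[:,15] = (10010101011001000101011101)·(00000000000111111111111111) mod 2 = 0+0+0+0+0+0+0+0+0+0+0+0+0+1+0+0+0+1+0+1+0+1+1+1+0+1 mod 2 = 1
  c[16] = d·G[:,16] = (10010101011001000101011101)·(00000000000100000000000000) mod 2 = 0+0+0+0+0+0+0+0+0+0+0+0+0+0+0+0+0+0+0+0+0+0+0+0+0+0 mod 2 = 0
  c[17] = d·G[:,17] = (10010101011001000101011101)·(00000000000010000000000000) mod 2 = 0+0+0+0+0+0+0+0+0+0+0+0+0+0+0+0+0+0+0+0+0+0+0+0+0+0 mod 2 = 0
  c[18] = d·G[:,18] = (10010101011001000101011101)·(00000000000001000000000000) mod 2 = 0+0+0+0+0+0+0+0+0+0+0+0+0+1+0+0+0+0+0+0+0+0+0+0+0+0 mod 2 = 1
  c[19] = d·G[:,19] = (10010101011001000101011101)·(00000000000000100000000000) mod 2 = 0+0+0+0+0+0+0+0+0+0+0+0+0+0+0+0+0+0+0+0+0+0+0+0+0+0 mod 2 = 0
  c[20] = d·G[:,20] = (10010101011001000101011101)·(00000000000000010000000000) mod 2 = 0+0+0+0+0+0+0+0+0+0+0+0+0+0+0+0+0+0+0+0+0+0+0+0+0+0 mod 2 = 0
  c[21] = d·G[:,21] = (10010101011001000101011101)·(00000000000000001000000000) mod 2 = 0+0+0+0+0+0+0+0+0+0+0+0+0+0+0+0+0+0+0+0+0+0+0+0+0+0 mod 2 = 0
  c[22] = d·G[:,22] = (10010101011001000101011101)·(00000000000000000100000000) mod 2 = 0+0+0+0+0+0+0+0+0+0+0+0+0+0+0+0+0+1+0+0+0+0+0+0+0+0 mod 2 = 1
  c[23] = d·G[:,23] = (10010101011001000101011101)·(00000000000000000010000000) mod 2 = 0+0+0+0+0+0+0+0+0+0+0+0+0+0+0+0+0+0+0+0+0+0+0+0+0+0 mod 2 = 0
  c[24] = d·G[:,24] = (10010101011001000101011101)·(00000000000000000001000000) mod 2 = 0+0+0+0+0+0+0+0+0+0+0+0+0+0+0+0+0+0+0+1+0+0+0+0+0+0 mod 2 = 1
  c[25] = d·G[:,25] = (10010101011001000101011101)·(00000000000000000000100000) mod 2 = 0+0+0+0+0+0+0+0+0+0+0+0+0+0+0+0+0+0+0+0+0+0+0+0+0+0 mod 2 = 0
  c[26] = d·G[:,26] = (10010101011001000101011101)·(00000000000000000000010000) mod 2 = 0+0+0+0+0+0+0+0+0+0+0+0+0+0+0+0+0+0+0+0+0+1+0+0+0+0 mod 2 = 1
  c[27] = d·G[:,27] = (10010101011001000101011101)·(00000000000000000000001000) mod 2 = 0+0+0+0+0+0+0+0+0+0+0+0+0+0+0+0+0+0+0+0+0+0+1+0+0+0 mod 2 = 1
  c[28] = d·G[:,28] = (10010101011001000101011101)·(00000000000000000000000100) mod 2 = 0+0+0+0+0+0+0+0+0+0+0+0+0+0+0+0+0+0+0+0+0+0+0+1+0+0 mod 2 = 1
  c[29] = d·G[:,29] = (10010101011001000101011101)·(00000000000000000000000010) mod 2 = 0+0+0+0+0+0+0+0+0+0+0+0+0+0+0+0+0+0+0+0+0+0+0+0+0+0 mod 2 = 0
  c[30] = d·G[:,30] = (10010101011001000101011101)·(00000000000000000000000001) mod 2 = 0+0+0+0+0+0+0+0+0+0+0+0+0+0+0+0+0+0+0+0+0+0+0+0+0+1 mod 2 = 1
Codeword = 1110001101010111001000101011101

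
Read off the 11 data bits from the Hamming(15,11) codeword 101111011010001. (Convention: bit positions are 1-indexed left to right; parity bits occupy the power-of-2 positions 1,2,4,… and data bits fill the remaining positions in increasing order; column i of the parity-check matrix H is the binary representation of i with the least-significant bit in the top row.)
Parity bits occupy power-of-2 positions; data bits are at positions {3,5,6,7,9,10,11,12,13,14,15} (1-indexed).
Extract: c[3]=1 c[5]=1 c[6]=1 c[7]=0 c[9]=1 c[10]=0 c[11]=1 c[12]=0 c[13]=0 c[14]=0 c[15]=1
Data = 11101010001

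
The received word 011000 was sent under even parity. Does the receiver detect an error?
Sum of received bits: 0+1+1+0+0+0 = 2; 2 mod 2 = 0. Result is 0 → no error detected.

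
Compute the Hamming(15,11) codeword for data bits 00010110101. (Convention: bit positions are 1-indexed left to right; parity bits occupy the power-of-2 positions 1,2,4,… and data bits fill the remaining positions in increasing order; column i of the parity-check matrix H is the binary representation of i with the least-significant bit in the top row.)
Codeword c = d · G (mod 2), d = 00010110101:
  c[0] = d·G[:,0] = (00010110101)·(11011010101) mod 2 = 0+0+0+1+0+0+1+0+1+0+1 mod 2 = 0
  c[1] = d·G[:,1] = (00010110101)·(10110110011) mod 2 = 0+0+0+1+0+1+1+0+0+0+1 mod 2 = 0
  c[2] = d·G[:,2] = (00010110101)·(10000000000) mod 2 = 0+0+0+0+0+0+0+0+0+0+0 mod 2 = 0
  c[3] = d·G[:,3] = (00010110101)·(01110001111) mod 2 = 0+0+0+1+0+0+0+0+1+0+1 mod 2 = 1
  c[4] = d·G[:,4] = (00010110101)·(01000000000) mod 2 = 0+0+0+0+0+0+0+0+0+0+0 mod 2 = 0
  c[5] = d·G[:,5] = (00010110101)·(00100000000) mod 2 = 0+0+0+0+0+0+0+0+0+0+0 mod 2 = 0
  c[6] = d·G[:,6] = (00010110101)·(00010000000) mod 2 = 0+0+0+1+0+0+0+0+0+0+0 mod 2 = 1
  c[7] = d·G[:,7] = (00010110101)·(00001111111) mod 2 = 0+0+0+0+0+1+1+0+1+0+1 mod 2 = 0
  c[8] = d·G[:,8] = (00010110101)·(00001000000) mod 2 = 0+0+0+0+0+0+0+0+0+0+0 mod 2 = 0
  c[9] = d·G[:,9] = (00010110101)·(00000100000) mod 2 = 0+0+0+0+0+1+0+0+0+0+0 mod 2 = 1
  c[10] = d·G[:,10] = (00010110101)·(00000010000) mod 2 = 0+0+0+0+0+0+1+0+0+0+0 mod 2 = 1
  c[11] = d·G[:,11] = (00010110101)·(00000001000) mod 2 = 0+0+0+0+0+0+0+0+0+0+0 mod 2 = 0
  c[12] = d·G[:,12] = (00010110101)·(00000000100) mod 2 = 0+0+0+0+0+0+0+0+1+0+0 mod 2 = 1
  c[13] = d·G[:,13] = (00010110101)·(00000000010) mod 2 = 0+0+0+0+0+0+0+0+0+0+0 mod 2 = 0
  c[14] = d·G[:,14] = (00010110101)·(00000000001) mod 2 = 0+0+0+0+0+0+0+0+0+0+1 mod 2 = 1
Codeword = 000100100110101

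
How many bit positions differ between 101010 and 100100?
XOR = 001110, count of 1s = 3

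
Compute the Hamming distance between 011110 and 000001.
XOR = 011111, count of 1s = 5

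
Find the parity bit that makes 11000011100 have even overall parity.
Sum of data bits: 1+1+0+0+0+0+1+1+1+0+0 = 5.
5 mod 2 = 1, so parity bit = 1.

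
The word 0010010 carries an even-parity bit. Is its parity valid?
Sum of all bits: 0+0+1+0+0+1+0 = 2; 2 mod 2 = 0. Result is 0 → valid parity.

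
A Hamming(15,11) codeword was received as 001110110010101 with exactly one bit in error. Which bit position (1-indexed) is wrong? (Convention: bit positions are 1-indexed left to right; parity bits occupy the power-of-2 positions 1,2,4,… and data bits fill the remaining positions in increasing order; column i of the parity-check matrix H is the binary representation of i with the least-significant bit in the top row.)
Syndrome s = H · r^T (mod 2), r = 001110110010101:
  s[0] = (101010101010101)·(001110110010101) mod 2 = 0+0+1+0+1+0+1+0+0+0+1+0+1+0+1 mod 2 = 0
  s[1] = (011001100110011)·(001110110010101) mod 2 = 0+0+1+0+0+0+1+0+0+0+1+0+0+0+1 mod 2 = 0
  s[2] = (000111100001111)·(001110110010101) mod 2 = 0+0+0+1+1+0+1+0+0+0+0+0+1+0+1 mod 2 = 1
  s[3] = (000000011111111)·(001110110010101) mod 2 = 0+0+0+0+0+0+0+1+0+0+1+0+1+0+1 mod 2 = 0
Syndrome = 0010
Column i of H is the binary representation of i, so the syndrome is the binary index of the flipped bit.
Read s = 0010 with s[0] as LSB: 0·2^0 + 0·2^1 + 1·2^2 + 0·2^3 = 4.
Error is at bit position 4.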